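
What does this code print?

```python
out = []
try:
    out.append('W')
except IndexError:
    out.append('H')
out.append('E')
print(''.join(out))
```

Execution trace: 'W' (try body, no exception) → 'E' (after the try/except). Output: WE

Answer: WE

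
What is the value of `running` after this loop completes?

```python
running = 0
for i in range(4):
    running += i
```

Sum of 0 to 3 = 6
`running` takes the values: 0 → 1 → 3 → 6

Answer: 6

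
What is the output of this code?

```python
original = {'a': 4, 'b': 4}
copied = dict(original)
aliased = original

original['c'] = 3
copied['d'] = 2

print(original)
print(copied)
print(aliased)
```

Key concept: dict() creates copy, assignment creates alias.
Step by step:
`original = {'a': 4, 'b': 4}` → original = {'a': 4, 'b': 4}
`copied = dict(original)` → copied = {'a': 4, 'b': 4}
`aliased = original` → aliased = {'a': 4, 'b': 4} (same object as original)
`original['c'] = 3` → original = {'a': 4, 'b': 4, 'c': 3} (same object as aliased); aliased = {'a': 4, 'b': 4, 'c': 3} (same object as original)
`copied['d'] = 2` → copied = {'a': 4, 'b': 4, 'd': 2}
`print(original)` → prints {'a': 4, 'b': 4, 'c': 3}
`print(copied)` → prints {'a': 4, 'b': 4, 'd': 2}
`print(aliased)` → prints {'a': 4, 'b': 4, 'c': 3}

Answer:
{'a': 4, 'b': 4, 'c': 3}
{'a': 4, 'b': 4, 'd': 2}
{'a': 4, 'b': 4, 'c': 3}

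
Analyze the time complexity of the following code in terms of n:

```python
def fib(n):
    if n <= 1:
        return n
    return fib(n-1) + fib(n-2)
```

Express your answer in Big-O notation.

This is Recursive Fibonacci (naive). Time complexity: O(2^n).

Answer: O(2^n)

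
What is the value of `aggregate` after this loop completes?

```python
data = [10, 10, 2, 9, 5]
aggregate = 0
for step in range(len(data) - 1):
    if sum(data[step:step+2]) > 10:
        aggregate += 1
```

Count windows with sum > 10
`aggregate` takes the values: 0 → 1 → 2 → 3 → 4

Answer: 4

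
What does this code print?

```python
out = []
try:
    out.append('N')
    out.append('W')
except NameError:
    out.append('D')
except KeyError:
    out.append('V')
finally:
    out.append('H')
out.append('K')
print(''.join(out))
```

Execution trace: 'N' (try body) → 'W' (try body, no exception) → 'H' (finally) → 'K' (after the try/except). Output: NWHK

Answer: NWHK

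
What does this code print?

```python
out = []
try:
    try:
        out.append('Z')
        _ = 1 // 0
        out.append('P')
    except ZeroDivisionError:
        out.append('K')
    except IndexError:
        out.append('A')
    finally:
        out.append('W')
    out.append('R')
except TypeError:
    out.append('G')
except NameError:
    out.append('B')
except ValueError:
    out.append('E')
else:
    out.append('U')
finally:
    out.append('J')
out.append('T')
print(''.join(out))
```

Execution trace: 'Z' (inner try body) → 'K' (inner except ZeroDivisionError) → 'W' (inner finally) → 'R' (try body, no exception) → 'U' (else) → 'J' (finally) → 'T' (after the try/except). Output: ZKWRUJT

Answer: ZKWRUJT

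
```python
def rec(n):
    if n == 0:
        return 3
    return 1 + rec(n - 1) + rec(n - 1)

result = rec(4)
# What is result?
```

rec(n) = 1 + 2·rec(n-1), rec(0)=3. Closed form: (3+1)·2^4 - 1 = 63.

Answer: 63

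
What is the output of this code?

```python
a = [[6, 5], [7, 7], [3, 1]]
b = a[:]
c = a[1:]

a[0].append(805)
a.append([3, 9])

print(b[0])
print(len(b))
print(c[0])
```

Key concept: slice with nested mutation.
Step by step:
`a = [[6, 5], [7, 7], [3, 1]]` → a = [[6, 5], [7, 7], [3, 1]]
`b = a[:]` → b = [[6, 5], [7, 7], [3, 1]]
`c = a[1:]` → c = [[7, 7], [3, 1]]
`a[0].append(805)` → a = [[6, 5, 805], [7, 7], [3, 1]]; b = [[6, 5, 805], [7, 7], [3, 1]]
`a.append([3, 9])` → a = [[6, 5, 805], [7, 7], [3, 1], [3, 9]]
`print(b[0])` → prints [6, 5, 805]
`print(len(b))` → prints 3
`print(c[0])` → prints [7, 7]

Answer:
[6, 5, 805]
3
[7, 7]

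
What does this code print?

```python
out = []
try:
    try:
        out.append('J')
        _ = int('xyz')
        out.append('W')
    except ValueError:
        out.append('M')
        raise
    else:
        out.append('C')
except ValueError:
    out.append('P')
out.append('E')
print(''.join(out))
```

Execution trace: 'J' (try body) → 'M' (except ValueError) → 'P' (outer except ValueError) → 'E' (after the try/except). Output: JMPE

Answer: JMPE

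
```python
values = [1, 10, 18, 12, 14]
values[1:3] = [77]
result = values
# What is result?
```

Trace:
`values = [1, 10, 18, 12, 14]` → values = [1, 10, 18, 12, 14]
`values[1:3] = [77]` → values = [1, 77, 12, 14]
`result = values` → result = [1, 77, 12, 14]
So result = [1, 77, 12, 14]

Answer: [1, 77, 12, 14]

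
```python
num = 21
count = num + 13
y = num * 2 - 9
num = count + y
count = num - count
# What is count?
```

Trace:
`num = 21` → num = 21
`count = num + 13` → count = 34
`y = num * 2 - 9` → y = 33
`num = count + y` → num = 67
`count = num - count` → count = 33
So count = 33

Answer: 33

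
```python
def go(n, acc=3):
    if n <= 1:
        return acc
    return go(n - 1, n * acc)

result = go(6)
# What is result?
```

Accumulator trace (n, acc): (6, 3) -> (5, 18) -> (4, 90) -> (3, 360) -> (2, 1080) -> (1, 2160) -> return 2160

Answer: 2160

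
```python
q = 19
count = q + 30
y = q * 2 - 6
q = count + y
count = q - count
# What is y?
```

Trace:
`q = 19` → q = 19
`count = q + 30` → count = 49
`y = q * 2 - 6` → y = 32
`q = count + y` → q = 81
`count = q - count` → count = 32
So y = 32

Answer: 32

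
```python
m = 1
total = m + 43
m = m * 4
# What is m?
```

Trace:
`m = 1` → m = 1
`total = m + 43` → total = 44
`m = m * 4` → m = 4
So m = 4

Answer: 4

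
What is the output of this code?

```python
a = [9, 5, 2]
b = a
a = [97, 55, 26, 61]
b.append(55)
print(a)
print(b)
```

Key concept: rebinding vs mutation: a is rebound to a new list, b still points at the original.
Step by step:
`a = [9, 5, 2]` → a = [9, 5, 2]
`b = a` → b = [9, 5, 2] (same object as a)
`a = [97, 55, 26, 61]` → a = [97, 55, 26, 61]
`b.append(55)` → b = [9, 5, 2, 55]
`print(a)` → prints [97, 55, 26, 61]
`print(b)` → prints [9, 5, 2, 55]

Answer:
[97, 55, 26, 61]
[9, 5, 2, 55]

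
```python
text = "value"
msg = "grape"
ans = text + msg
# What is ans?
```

Trace:
`text = "value"` → text = 'value'
`msg = "grape"` → msg = 'grape'
`ans = text + msg` → ans = 'valuegrape'
So ans = 'valuegrape'

Answer: 'valuegrape'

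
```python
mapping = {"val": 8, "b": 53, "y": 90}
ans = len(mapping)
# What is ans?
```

Trace:
`mapping = {"val": 8, "b": 53, "y": 90}` → mapping = {'val': 8, 'b': 53, 'y': 90}
`ans = len(mapping)` → ans = 3
So ans = 3

Answer: 3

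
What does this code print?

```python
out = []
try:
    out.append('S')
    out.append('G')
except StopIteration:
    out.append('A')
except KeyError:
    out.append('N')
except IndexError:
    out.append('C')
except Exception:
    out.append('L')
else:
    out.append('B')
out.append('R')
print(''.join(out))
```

Execution trace: 'S' (try body) → 'G' (try body, no exception) → 'B' (else) → 'R' (after the try/except). Output: SGBR

Answer: SGBR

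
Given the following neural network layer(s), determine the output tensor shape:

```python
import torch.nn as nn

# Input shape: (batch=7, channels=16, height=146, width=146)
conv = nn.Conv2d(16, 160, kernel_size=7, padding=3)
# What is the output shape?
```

Input: (7, 16, 146, 146) -> Output: (7, 160, 146, 146)

Answer: (7, 160, 146, 146)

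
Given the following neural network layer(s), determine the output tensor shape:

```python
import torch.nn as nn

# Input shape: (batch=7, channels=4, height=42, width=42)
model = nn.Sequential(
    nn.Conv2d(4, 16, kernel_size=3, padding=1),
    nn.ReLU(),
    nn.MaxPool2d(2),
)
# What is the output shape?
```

Input: (7, 4, 42, 42) -> after Conv2d: (7, 16, 42, 42) -> after ReLU: (7, 16, 42, 42) -> Output: (7, 16, 21, 21)

Answer: (7, 16, 21, 21)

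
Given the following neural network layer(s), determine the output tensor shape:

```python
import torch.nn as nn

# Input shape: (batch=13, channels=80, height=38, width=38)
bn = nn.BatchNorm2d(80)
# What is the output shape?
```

Input: (13, 80, 38, 38) -> Output: (13, 80, 38, 38)

Answer: (13, 80, 38, 38)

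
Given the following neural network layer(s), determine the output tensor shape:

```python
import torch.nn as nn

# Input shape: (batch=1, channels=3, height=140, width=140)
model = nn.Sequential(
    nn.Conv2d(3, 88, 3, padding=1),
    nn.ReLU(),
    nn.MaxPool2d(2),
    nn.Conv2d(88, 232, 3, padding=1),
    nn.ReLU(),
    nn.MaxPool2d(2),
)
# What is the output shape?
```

Input: (1, 3, 140, 140) -> after first Conv2d: (1, 88, 140, 140) -> after first MaxPool2d: (1, 88, 70, 70) -> after second Conv2d: (1, 232, 70, 70) -> Output: (1, 232, 35, 35)

Answer: (1, 232, 35, 35)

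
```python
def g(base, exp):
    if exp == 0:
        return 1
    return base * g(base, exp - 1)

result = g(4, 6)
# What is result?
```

g(4, 6) = 4 * 4 * 4 * 4 * 4 * 4 = 4096

Answer: 4096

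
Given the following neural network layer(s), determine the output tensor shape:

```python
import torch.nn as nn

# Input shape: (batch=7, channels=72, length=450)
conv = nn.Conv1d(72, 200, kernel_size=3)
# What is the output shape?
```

Input: (7, 72, 450) -> Output: (7, 200, 448)

Answer: (7, 200, 448)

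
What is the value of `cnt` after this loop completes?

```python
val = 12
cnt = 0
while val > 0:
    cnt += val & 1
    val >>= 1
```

Count set bits in 12 (binary: 0b1100)
`cnt` takes the values: 0 → 1 → 2

Answer: 2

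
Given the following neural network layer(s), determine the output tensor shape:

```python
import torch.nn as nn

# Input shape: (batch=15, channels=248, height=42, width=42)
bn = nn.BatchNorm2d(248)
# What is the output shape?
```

Input: (15, 248, 42, 42) -> Output: (15, 248, 42, 42)

Answer: (15, 248, 42, 42)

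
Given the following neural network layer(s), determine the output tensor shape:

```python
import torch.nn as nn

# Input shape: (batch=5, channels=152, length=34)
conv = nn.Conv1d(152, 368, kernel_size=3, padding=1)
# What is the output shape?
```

Input: (5, 152, 34) -> Output: (5, 368, 34)

Answer: (5, 368, 34)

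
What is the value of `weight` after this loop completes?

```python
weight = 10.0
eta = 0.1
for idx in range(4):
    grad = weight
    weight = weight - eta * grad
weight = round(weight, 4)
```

Gradient descent: w = 10.0 * (1 - 0.1)^4
`weight` takes the values: 10.0 → 9.0 → 8.1 → 7.29 → 6.561

Answer: 6.561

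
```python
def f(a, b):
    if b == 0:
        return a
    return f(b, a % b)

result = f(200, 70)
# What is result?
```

f(200, 70) -> f(70, 60) -> f(60, 10) -> f(10, 0) -> 10

Answer: 10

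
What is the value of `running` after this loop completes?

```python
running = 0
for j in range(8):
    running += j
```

Sum of 0 to 7 = 28
`running` takes the values: 0 → 1 → 3 → 6 → 10 → 15 → 21 → 28

Answer: 28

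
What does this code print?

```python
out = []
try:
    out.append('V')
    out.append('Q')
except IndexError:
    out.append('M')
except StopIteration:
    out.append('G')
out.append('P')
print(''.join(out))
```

Execution trace: 'V' (try body) → 'Q' (try body, no exception) → 'P' (after the try/except). Output: VQP

Answer: VQP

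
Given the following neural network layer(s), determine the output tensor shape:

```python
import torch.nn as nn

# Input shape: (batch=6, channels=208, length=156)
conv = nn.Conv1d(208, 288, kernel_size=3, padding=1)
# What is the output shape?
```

Input: (6, 208, 156) -> Output: (6, 288, 156)

Answer: (6, 288, 156)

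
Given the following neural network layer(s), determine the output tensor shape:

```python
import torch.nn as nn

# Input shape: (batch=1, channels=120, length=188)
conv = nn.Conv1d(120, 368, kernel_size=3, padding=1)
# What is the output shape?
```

Input: (1, 120, 188) -> Output: (1, 368, 188)

Answer: (1, 368, 188)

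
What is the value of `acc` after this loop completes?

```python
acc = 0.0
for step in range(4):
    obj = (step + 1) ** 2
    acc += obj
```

Sum of squared losses 1² + 2² + ... + 4²
`acc` takes the values: 0.0 → 1.0 → 5.0 → 14.0 → 30.0

Answer: 30.0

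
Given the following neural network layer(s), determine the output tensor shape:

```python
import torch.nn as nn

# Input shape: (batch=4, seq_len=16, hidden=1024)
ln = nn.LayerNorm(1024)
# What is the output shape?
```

Input: (4, 16, 1024) -> Output: (4, 16, 1024)

Answer: (4, 16, 1024)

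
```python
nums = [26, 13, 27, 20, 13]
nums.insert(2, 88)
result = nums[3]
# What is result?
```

Trace:
`nums = [26, 13, 27, 20, 13]` → nums = [26, 13, 27, 20, 13]
`nums.insert(2, 88)` → nums = [26, 13, 88, 27, 20, 13]
`result = nums[3]` → result = 27
So result = 27

Answer: 27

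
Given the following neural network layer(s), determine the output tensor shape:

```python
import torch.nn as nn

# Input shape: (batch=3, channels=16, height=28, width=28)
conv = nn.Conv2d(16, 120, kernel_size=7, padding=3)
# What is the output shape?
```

Input: (3, 16, 28, 28) -> Output: (3, 120, 28, 28)

Answer: (3, 120, 28, 28)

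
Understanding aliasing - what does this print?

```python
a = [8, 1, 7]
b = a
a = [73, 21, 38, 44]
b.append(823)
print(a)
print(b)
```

Key concept: rebinding vs mutation: a is rebound to a new list, b still points at the original.
Step by step:
`a = [8, 1, 7]` → a = [8, 1, 7]
`b = a` → b = [8, 1, 7] (same object as a)
`a = [73, 21, 38, 44]` → a = [73, 21, 38, 44]
`b.append(823)` → b = [8, 1, 7, 823]
`print(a)` → prints [73, 21, 38, 44]
`print(b)` → prints [8, 1, 7, 823]

Answer:
[73, 21, 38, 44]
[8, 1, 7, 823]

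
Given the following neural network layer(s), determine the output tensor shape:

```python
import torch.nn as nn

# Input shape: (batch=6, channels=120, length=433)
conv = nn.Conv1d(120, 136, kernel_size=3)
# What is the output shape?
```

Input: (6, 120, 433) -> Output: (6, 136, 431)

Answer: (6, 136, 431)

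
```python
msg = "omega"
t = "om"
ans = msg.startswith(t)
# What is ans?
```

Trace:
`msg = "omega"` → msg = 'omega'
`t = "om"` → t = 'om'
`ans = msg.startswith(t)` → ans = True
So ans = True

Answer: True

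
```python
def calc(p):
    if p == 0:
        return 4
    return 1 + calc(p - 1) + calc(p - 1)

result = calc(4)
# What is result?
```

calc(p) = 1 + 2·calc(p-1), calc(0)=4. Closed form: (4+1)·2^4 - 1 = 79.

Answer: 79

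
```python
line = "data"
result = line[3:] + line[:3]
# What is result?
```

Trace:
`line = "data"` → line = 'data'
`result = line[3:] + line[:3]` → result = 'adat'
So result = 'adat'

Answer: 'adat'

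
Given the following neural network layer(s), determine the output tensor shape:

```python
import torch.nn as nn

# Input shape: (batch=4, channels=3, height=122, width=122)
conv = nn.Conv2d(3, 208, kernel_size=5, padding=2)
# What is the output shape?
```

Input: (4, 3, 122, 122) -> Output: (4, 208, 122, 122)

Answer: (4, 208, 122, 122)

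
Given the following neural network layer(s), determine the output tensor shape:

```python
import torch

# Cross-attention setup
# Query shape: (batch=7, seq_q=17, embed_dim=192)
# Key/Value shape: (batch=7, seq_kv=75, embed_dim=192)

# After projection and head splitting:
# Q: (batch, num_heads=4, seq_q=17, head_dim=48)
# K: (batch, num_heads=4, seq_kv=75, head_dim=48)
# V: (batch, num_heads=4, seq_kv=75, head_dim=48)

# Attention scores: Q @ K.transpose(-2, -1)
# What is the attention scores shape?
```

Input: (7, 17, 192) -> Output: (7, 4, 17, 75)

Answer: (7, 4, 17, 75)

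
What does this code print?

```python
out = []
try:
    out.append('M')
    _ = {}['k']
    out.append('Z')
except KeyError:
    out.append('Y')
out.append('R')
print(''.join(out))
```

Execution trace: 'M' (try body) → 'Y' (except KeyError) → 'R' (after the try/except). Output: MYR

Answer: MYR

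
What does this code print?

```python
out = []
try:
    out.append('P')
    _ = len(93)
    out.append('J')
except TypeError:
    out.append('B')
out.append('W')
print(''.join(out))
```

Execution trace: 'P' (try body) → 'B' (except TypeError) → 'W' (after the try/except). Output: PBW

Answer: PBW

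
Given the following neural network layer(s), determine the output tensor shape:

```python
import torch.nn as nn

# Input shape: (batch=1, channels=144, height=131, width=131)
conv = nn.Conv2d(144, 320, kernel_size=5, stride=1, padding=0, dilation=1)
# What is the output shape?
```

Input: (1, 144, 131, 131) -> Output: (1, 320, 127, 127)

Answer: (1, 320, 127, 127)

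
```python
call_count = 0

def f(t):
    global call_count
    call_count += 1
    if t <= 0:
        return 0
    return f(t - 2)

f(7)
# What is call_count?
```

Linear recursion stepping by 2: 5 calls from t=7 down to ≤0.

Answer: 5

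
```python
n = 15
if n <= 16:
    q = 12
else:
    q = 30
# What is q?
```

Trace:
`n = 15` → n = 15
`if n <= 16: ...` → n <= 16 is True → q = 12
So q = 12

Answer: 12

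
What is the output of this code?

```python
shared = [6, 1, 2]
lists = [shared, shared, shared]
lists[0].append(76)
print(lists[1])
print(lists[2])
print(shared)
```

Key concept: list of same reference.
Step by step:
`shared = [6, 1, 2]` → shared = [6, 1, 2]
`lists = [shared, shared, shared]` → lists = [[6, 1, 2], [6, 1, 2], [6, 1, 2]]
`lists[0].append(76)` → shared = [6, 1, 2, 76]; lists = [[6, 1, 2, 76], [6, 1, 2, 76], [6, 1, 2, 76]]
`print(lists[1])` → prints [6, 1, 2, 76]
`print(lists[2])` → prints [6, 1, 2, 76]
`print(shared)` → prints [6, 1, 2, 76]

Answer:
[6, 1, 2, 76]
[6, 1, 2, 76]
[6, 1, 2, 76]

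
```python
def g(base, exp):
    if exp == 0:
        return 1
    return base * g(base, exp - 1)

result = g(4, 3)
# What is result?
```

g(4, 3) = 4 * 4 * 4 = 64

Answer: 64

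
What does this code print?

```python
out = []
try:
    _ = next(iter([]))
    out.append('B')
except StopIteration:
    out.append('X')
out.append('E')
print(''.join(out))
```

Execution trace: 'X' (except StopIteration) → 'E' (after the try/except). Output: XE

Answer: XE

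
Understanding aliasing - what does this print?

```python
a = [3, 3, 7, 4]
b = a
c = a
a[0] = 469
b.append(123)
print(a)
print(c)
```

Key concept: multiple aliases.
Step by step:
`a = [3, 3, 7, 4]` → a = [3, 3, 7, 4]
`b = a` → b = [3, 3, 7, 4] (same object as a)
`c = a` → c = [3, 3, 7, 4] (same object as a, b)
`a[0] = 469` → a = [469, 3, 7, 4] (same object as b, c); b = [469, 3, 7, 4] (same object as a, c); c = [469, 3, 7, 4] (same object as a, b)
`b.append(123)` → a = [469, 3, 7, 4, 123] (same object as b, c); b = [469, 3, 7, 4, 123] (same object as a, c); c = [469, 3, 7, 4, 123] (same object as a, b)
`print(a)` → prints [469, 3, 7, 4, 123]
`print(c)` → prints [469, 3, 7, 4, 123]

Answer:
[469, 3, 7, 4, 123]
[469, 3, 7, 4, 123]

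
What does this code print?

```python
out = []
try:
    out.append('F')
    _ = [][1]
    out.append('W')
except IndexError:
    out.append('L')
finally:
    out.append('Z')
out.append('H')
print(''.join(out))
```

Execution trace: 'F' (try body) → 'L' (except IndexError) → 'Z' (finally) → 'H' (after the try/except). Output: FLZH

Answer: FLZH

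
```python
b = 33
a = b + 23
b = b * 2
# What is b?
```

Trace:
`b = 33` → b = 33
`a = b + 23` → a = 56
`b = b * 2` → b = 66
So b = 66

Answer: 66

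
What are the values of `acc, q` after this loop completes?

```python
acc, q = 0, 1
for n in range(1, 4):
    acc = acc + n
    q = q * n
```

Sum and factorial of 1 to 3
`acc, q` takes the values: (0, 1) → (1, 1) → (3, 1) → (3, 2) → (6, 2) → (6, 6)

Answer: 6, 6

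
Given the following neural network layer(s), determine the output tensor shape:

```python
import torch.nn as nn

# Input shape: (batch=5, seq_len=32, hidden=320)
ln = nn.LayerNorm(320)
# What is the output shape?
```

Input: (5, 32, 320) -> Output: (5, 32, 320)

Answer: (5, 32, 320)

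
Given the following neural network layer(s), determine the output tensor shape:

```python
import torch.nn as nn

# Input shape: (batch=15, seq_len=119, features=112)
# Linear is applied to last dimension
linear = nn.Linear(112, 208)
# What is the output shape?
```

Input: (15, 119, 112) -> Output: (15, 119, 208)

Answer: (15, 119, 208)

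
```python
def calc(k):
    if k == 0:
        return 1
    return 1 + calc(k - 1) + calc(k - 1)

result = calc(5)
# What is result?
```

calc(k) = 1 + 2·calc(k-1), calc(0)=1. Closed form: (1+1)·2^5 - 1 = 63.

Answer: 63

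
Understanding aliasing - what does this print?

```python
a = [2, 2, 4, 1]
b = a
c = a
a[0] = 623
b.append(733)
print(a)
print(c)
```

Key concept: multiple aliases.
Step by step:
`a = [2, 2, 4, 1]` → a = [2, 2, 4, 1]
`b = a` → b = [2, 2, 4, 1] (same object as a)
`c = a` → c = [2, 2, 4, 1] (same object as a, b)
`a[0] = 623` → a = [623, 2, 4, 1] (same object as b, c); b = [623, 2, 4, 1] (same object as a, c); c = [623, 2, 4, 1] (same object as a, b)
`b.append(733)` → a = [623, 2, 4, 1, 733] (same object as b, c); b = [623, 2, 4, 1, 733] (same object as a, c); c = [623, 2, 4, 1, 733] (same object as a, b)
`print(a)` → prints [623, 2, 4, 1, 733]
`print(c)` → prints [623, 2, 4, 1, 733]

Answer:
[623, 2, 4, 1, 733]
[623, 2, 4, 1, 733]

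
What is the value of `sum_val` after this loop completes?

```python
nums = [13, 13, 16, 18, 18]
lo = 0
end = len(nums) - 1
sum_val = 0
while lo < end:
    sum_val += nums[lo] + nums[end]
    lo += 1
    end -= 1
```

Sum of pairs from ends
`sum_val` takes the values: 0 → 31 → 62

Answer: 62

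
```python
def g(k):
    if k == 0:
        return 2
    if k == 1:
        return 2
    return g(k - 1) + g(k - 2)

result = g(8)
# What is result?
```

Build up from base cases: g(0)=2, g(1)=2, g(2)=4, g(3)=6, g(4)=10, g(5)=16, g(6)=26, ..., g(8)=68

Answer: 68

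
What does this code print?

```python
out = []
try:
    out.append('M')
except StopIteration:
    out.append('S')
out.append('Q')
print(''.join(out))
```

Execution trace: 'M' (try body, no exception) → 'Q' (after the try/except). Output: MQ

Answer: MQ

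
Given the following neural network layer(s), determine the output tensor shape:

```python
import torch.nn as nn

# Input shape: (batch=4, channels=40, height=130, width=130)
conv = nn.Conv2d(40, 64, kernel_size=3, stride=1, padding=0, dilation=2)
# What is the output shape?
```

Input: (4, 40, 130, 130) -> Output: (4, 64, 126, 126)

Answer: (4, 64, 126, 126)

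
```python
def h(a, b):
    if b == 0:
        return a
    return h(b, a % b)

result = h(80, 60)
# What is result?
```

h(80, 60) -> h(60, 20) -> h(20, 0) -> 20

Answer: 20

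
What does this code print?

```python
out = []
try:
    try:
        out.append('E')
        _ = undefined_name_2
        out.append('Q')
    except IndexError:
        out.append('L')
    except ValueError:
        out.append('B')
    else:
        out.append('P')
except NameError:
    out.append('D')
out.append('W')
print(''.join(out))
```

Execution trace: 'E' (try body) → 'D' (outer except NameError) → 'W' (after the try/except). Output: EDW

Answer: EDW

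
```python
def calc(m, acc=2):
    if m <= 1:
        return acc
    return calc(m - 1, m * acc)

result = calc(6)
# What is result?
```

Accumulator trace (n, acc): (6, 2) -> (5, 12) -> (4, 60) -> (3, 240) -> (2, 720) -> (1, 1440) -> return 1440

Answer: 1440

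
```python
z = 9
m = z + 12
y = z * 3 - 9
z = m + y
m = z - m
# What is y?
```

Trace:
`z = 9` → z = 9
`m = z + 12` → m = 21
`y = z * 3 - 9` → y = 18
`z = m + y` → z = 39
`m = z - m` → m = 18
So y = 18

Answer: 18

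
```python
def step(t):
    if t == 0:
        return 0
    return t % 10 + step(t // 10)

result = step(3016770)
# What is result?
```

Sum of digits of 3016770: 0 + 7 + 7 + 6 + 1 + 0 + 3 = 24

Answer: 24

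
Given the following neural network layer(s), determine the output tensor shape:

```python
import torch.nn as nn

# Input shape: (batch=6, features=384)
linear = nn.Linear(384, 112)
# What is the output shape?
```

Input: (6, 384) -> Output: (6, 112)

Answer: (6, 112)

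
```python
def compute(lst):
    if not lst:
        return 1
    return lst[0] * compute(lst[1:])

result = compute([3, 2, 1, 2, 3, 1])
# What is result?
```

Product over [3, 2, 1, 2, 3, 1] = 3 * 2 * 1 * 2 * 3 * 1 = 36

Answer: 36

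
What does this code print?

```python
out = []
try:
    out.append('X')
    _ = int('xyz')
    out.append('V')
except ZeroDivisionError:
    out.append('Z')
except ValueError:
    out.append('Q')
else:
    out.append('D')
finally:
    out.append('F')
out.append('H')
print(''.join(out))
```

Execution trace: 'X' (try body) → 'Q' (except ValueError) → 'F' (finally) → 'H' (after the try/except). Output: XQFH

Answer: XQFH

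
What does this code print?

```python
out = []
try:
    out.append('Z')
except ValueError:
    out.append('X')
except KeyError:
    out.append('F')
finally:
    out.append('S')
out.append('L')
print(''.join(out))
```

Execution trace: 'Z' (try body, no exception) → 'S' (finally) → 'L' (after the try/except). Output: ZSL

Answer: ZSL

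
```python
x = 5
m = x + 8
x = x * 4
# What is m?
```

Trace:
`x = 5` → x = 5
`m = x + 8` → m = 13
`x = x * 4` → x = 20
So m = 13

Answer: 13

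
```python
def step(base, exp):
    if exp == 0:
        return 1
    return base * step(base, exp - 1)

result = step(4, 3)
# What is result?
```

step(4, 3) = 4 * 4 * 4 = 64

Answer: 64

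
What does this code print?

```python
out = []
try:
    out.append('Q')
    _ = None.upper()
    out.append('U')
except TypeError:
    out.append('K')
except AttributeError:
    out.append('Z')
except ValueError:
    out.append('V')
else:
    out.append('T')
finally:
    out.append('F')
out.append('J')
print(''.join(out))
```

Execution trace: 'Q' (try body) → 'Z' (except AttributeError) → 'F' (finally) → 'J' (after the try/except). Output: QZFJ

Answer: QZFJ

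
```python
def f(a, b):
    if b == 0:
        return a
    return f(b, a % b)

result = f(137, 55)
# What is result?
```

f(137, 55) -> f(55, 27) -> f(27, 1) -> f(1, 0) -> 1

Answer: 1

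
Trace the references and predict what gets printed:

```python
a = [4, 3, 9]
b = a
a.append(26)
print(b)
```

Key concept: basic list aliasing.
Step by step:
`a = [4, 3, 9]` → a = [4, 3, 9]
`b = a` → b = [4, 3, 9] (same object as a)
`a.append(26)` → a = [4, 3, 9, 26] (same object as b); b = [4, 3, 9, 26] (same object as a)
`print(b)` → prints [4, 3, 9, 26]

Answer: [4, 3, 9, 26]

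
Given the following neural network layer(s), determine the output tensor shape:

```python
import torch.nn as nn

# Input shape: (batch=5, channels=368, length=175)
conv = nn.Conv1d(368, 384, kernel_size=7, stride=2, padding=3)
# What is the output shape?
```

Input: (5, 368, 175) -> Output: (5, 384, 88)

Answer: (5, 384, 88)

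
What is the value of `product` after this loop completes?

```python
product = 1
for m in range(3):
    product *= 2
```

2^3 = 8
`product` takes the values: 1 → 2 → 4 → 8

Answer: 8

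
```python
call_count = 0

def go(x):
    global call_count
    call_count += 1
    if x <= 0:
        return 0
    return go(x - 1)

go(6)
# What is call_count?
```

Linear recursion stepping by 1: 7 calls from x=6 down to ≤0.

Answer: 7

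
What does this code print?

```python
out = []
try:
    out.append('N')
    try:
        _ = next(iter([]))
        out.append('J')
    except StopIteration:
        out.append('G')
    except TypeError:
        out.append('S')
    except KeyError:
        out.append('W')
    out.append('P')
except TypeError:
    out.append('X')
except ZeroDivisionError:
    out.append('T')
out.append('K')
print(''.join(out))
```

Execution trace: 'N' (try body) → 'G' (inner except StopIteration) → 'P' (try body, no exception) → 'K' (after the try/except). Output: NGPK

Answer: NGPK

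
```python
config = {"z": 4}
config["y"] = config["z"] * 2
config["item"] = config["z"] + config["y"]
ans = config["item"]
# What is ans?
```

Trace:
`config = {"z": 4}` → config = {'z': 4}
`config["y"] = config["z"] * 2` → config = {'z': 4, 'y': 8}
`config["item"] = config["z"] + config["y"]` → config = {'z': 4, 'y': 8, 'item': 12}
`ans = config["item"]` → ans = 12
So ans = 12

Answer: 12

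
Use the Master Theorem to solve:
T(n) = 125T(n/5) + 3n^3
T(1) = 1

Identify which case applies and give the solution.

a=125, b=5, f(n)=3n^3. log_5(125) = 3. Since c=3 = 3, Case 2 applies: T(n) = Θ(n^log_b(a) · log n) = O(n^3 log n).

Answer: O(n^3 log n) - Case 2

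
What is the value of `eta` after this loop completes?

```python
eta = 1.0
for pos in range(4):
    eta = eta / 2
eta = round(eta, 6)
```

Halving LR 4 times: 1 / 2^4
`eta` takes the values: 1.0 → 0.5 → 0.25 → 0.125 → 0.0625

Answer: 0.0625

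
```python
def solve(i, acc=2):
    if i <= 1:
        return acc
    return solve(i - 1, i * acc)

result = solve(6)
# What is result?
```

Accumulator trace (n, acc): (6, 2) -> (5, 12) -> (4, 60) -> (3, 240) -> (2, 720) -> (1, 1440) -> return 1440

Answer: 1440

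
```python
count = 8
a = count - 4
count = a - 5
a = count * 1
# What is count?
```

Trace:
`count = 8` → count = 8
`a = count - 4` → a = 4
`count = a - 5` → count = -1
`a = count * 1` → a = -1
So count = -1

Answer: -1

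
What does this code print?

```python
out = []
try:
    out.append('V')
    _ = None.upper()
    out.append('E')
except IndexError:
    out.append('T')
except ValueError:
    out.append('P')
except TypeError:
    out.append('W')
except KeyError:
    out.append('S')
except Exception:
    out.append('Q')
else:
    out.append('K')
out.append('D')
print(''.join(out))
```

Execution trace: 'V' (try body) → 'Q' (except Exception) → 'D' (after the try/except). Output: VQD

Answer: VQD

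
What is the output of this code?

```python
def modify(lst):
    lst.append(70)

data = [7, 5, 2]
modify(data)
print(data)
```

Key concept: function modifies passed list.
Step by step:
`data = [7, 5, 2]` → data = [7, 5, 2]
`modify(data)` → data = [7, 5, 2, 70]
`print(data)` → prints [7, 5, 2, 70]

Answer: [7, 5, 2, 70]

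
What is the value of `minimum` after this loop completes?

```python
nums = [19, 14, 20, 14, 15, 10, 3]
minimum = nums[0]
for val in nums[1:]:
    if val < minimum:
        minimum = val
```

Minimum of [19, 14, 20, 14, 15, 10, 3]
`minimum` takes the values: 19 → 14 → 10 → 3

Answer: 3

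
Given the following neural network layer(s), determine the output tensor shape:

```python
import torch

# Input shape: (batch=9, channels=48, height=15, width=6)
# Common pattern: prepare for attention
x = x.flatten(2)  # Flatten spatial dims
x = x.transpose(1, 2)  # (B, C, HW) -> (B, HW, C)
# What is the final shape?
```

Input: (9, 48, 15, 6) -> after flatten(2): (9, 48, 90) -> Output: (9, 90, 48)

Answer: (9, 90, 48)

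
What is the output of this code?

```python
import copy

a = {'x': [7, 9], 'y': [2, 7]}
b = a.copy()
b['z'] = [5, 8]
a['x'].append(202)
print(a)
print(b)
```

Key concept: shallow copy of dict with mutable values.
Step by step:
`a = {'x': [7, 9], 'y': [2, 7]}` → a = {'x': [7, 9], 'y': [2, 7]}
`b = a.copy()` → b = {'x': [7, 9], 'y': [2, 7]}
`b['z'] = [5, 8]` → b = {'x': [7, 9], 'y': [2, 7], 'z': [5, 8]}
`a['x'].append(202)` → a = {'x': [7, 9, 202], 'y': [2, 7]}; b = {'x': [7, 9, 202], 'y': [2, 7], 'z': [5, 8]}
`print(a)` → prints {'x': [7, 9, 202], 'y': [2, 7]}
`print(b)` → prints {'x': [7, 9, 202], 'y': [2, 7], 'z': [5, 8]}

Answer:
{'x': [7, 9, 202], 'y': [2, 7]}
{'x': [7, 9, 202], 'y': [2, 7], 'z': [5, 8]}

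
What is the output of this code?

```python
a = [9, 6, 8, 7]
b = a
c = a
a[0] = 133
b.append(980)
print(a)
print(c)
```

Key concept: multiple aliases.
Step by step:
`a = [9, 6, 8, 7]` → a = [9, 6, 8, 7]
`b = a` → b = [9, 6, 8, 7] (same object as a)
`c = a` → c = [9, 6, 8, 7] (same object as a, b)
`a[0] = 133` → a = [133, 6, 8, 7] (same object as b, c); b = [133, 6, 8, 7] (same object as a, c); c = [133, 6, 8, 7] (same object as a, b)
`b.append(980)` → a = [133, 6, 8, 7, 980] (same object as b, c); b = [133, 6, 8, 7, 980] (same object as a, c); c = [133, 6, 8, 7, 980] (same object as a, b)
`print(a)` → prints [133, 6, 8, 7, 980]
`print(c)` → prints [133, 6, 8, 7, 980]

Answer:
[133, 6, 8, 7, 980]
[133, 6, 8, 7, 980]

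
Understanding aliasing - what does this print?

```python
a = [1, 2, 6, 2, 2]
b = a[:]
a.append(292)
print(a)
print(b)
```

Key concept: slice [:] creates copy.
Step by step:
`a = [1, 2, 6, 2, 2]` → a = [1, 2, 6, 2, 2]
`b = a[:]` → b = [1, 2, 6, 2, 2]
`a.append(292)` → a = [1, 2, 6, 2, 2, 292]
`print(a)` → prints [1, 2, 6, 2, 2, 292]
`print(b)` → prints [1, 2, 6, 2, 2]

Answer:
[1, 2, 6, 2, 2, 292]
[1, 2, 6, 2, 2]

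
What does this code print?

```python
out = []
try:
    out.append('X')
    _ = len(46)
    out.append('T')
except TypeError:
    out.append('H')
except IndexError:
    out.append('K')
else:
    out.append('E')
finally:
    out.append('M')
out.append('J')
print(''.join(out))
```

Execution trace: 'X' (try body) → 'H' (except TypeError) → 'M' (finally) → 'J' (after the try/except). Output: XHMJ

Answer: XHMJ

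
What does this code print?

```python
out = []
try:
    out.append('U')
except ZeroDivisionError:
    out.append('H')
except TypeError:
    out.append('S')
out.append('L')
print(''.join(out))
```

Execution trace: 'U' (try body, no exception) → 'L' (after the try/except). Output: UL

Answer: UL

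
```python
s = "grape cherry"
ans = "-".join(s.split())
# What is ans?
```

Trace:
`s = "grape cherry"` → s = 'grape cherry'
`ans = "-".join(s.split())` → ans = 'grape-cherry'
So ans = 'grape-cherry'

Answer: 'grape-cherry'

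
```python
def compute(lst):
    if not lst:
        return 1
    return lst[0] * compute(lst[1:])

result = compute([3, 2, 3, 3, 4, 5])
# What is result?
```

Product over [3, 2, 3, 3, 4, 5] = 3 * 2 * 3 * 3 * 4 * 5 = 1080

Answer: 1080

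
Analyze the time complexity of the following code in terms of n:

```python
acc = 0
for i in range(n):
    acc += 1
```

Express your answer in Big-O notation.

Each loop level contributes: n. Multiplying the contributions gives O(n).

Answer: O(n)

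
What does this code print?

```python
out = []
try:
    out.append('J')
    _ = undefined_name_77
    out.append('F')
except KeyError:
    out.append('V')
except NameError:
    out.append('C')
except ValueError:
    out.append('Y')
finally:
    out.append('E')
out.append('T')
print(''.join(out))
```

Execution trace: 'J' (try body) → 'C' (except NameError) → 'E' (finally) → 'T' (after the try/except). Output: JCET

Answer: JCET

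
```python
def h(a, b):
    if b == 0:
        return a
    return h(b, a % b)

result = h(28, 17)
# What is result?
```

h(28, 17) -> h(17, 11) -> h(11, 6) -> h(6, 5) -> h(5, 1) -> h(1, 0) -> 1

Answer: 1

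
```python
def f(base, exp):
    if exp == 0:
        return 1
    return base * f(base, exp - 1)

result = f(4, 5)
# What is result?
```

f(4, 5) = 4 * 4 * 4 * 4 * 4 = 1024

Answer: 1024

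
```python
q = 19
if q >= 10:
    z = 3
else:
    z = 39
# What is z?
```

Trace:
`q = 19` → q = 19
`if q >= 10: ...` → q >= 10 is True → z = 3
So z = 3

Answer: 3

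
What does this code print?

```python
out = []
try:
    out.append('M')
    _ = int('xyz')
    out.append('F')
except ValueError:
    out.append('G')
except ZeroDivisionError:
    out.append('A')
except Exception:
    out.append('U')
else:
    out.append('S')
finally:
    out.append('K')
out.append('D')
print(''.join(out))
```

Execution trace: 'M' (try body) → 'G' (except ValueError) → 'K' (finally) → 'D' (after the try/except). Output: MGKD

Answer: MGKD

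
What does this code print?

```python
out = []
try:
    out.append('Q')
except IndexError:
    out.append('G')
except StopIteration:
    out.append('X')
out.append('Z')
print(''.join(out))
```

Execution trace: 'Q' (try body, no exception) → 'Z' (after the try/except). Output: QZ

Answer: QZ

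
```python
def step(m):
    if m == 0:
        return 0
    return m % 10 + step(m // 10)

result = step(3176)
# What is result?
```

Sum of digits of 3176: 6 + 7 + 1 + 3 = 17

Answer: 17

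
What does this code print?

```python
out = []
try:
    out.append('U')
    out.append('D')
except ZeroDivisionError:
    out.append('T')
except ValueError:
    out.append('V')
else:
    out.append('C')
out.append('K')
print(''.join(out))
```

Execution trace: 'U' (try body) → 'D' (try body, no exception) → 'C' (else) → 'K' (after the try/except). Output: UDCK

Answer: UDCK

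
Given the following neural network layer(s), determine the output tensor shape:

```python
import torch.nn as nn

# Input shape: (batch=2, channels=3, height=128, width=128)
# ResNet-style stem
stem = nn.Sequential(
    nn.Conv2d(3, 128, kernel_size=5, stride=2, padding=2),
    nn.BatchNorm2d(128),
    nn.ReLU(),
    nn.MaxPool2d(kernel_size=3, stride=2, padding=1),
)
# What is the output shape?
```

Input: (2, 3, 128, 128) -> after Conv2d 5x5 stride=2: (2, 128, 64, 64) -> Output: (2, 128, 32, 32)

Answer: (2, 128, 32, 32)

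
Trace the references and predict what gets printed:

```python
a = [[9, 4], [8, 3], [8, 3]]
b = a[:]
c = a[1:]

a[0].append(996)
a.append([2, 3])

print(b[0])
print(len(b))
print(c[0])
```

Key concept: slice with nested mutation.
Step by step:
`a = [[9, 4], [8, 3], [8, 3]]` → a = [[9, 4], [8, 3], [8, 3]]
`b = a[:]` → b = [[9, 4], [8, 3], [8, 3]]
`c = a[1:]` → c = [[8, 3], [8, 3]]
`a[0].append(996)` → a = [[9, 4, 996], [8, 3], [8, 3]]; b = [[9, 4, 996], [8, 3], [8, 3]]
`a.append([2, 3])` → a = [[9, 4, 996], [8, 3], [8, 3], [2, 3]]
`print(b[0])` → prints [9, 4, 996]
`print(len(b))` → prints 3
`print(c[0])` → prints [8, 3]

Answer:
[9, 4, 996]
3
[8, 3]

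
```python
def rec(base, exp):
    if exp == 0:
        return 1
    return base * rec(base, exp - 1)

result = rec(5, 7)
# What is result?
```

rec(5, 7) = 5 * 5 * 5 * 5 * 5 * 5 * 5 = 78125

Answer: 78125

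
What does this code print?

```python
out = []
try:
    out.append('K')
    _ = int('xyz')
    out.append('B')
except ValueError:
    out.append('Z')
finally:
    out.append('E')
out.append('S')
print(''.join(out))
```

Execution trace: 'K' (try body) → 'Z' (except ValueError) → 'E' (finally) → 'S' (after the try/except). Output: KZES

Answer: KZES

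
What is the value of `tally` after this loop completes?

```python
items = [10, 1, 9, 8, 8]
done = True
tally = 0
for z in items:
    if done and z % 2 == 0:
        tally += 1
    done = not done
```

Count even values at even positions
`tally` takes the values: 0 → 1 → 2

Answer: 2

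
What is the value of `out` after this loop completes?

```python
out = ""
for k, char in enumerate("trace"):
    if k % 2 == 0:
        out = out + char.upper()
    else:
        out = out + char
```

Uppercase even positions in 'trace'
`out` takes the values: "" → "T" → "Tr" → "TrA" → "TrAc" → "TrAcE"

Answer: "TrAcE"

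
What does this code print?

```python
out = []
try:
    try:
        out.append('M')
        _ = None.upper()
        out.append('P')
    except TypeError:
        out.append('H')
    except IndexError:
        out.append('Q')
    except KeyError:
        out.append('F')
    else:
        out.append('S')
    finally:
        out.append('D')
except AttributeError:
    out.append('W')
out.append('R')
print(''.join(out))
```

Execution trace: 'M' (try body) → 'D' (finally) → 'W' (outer except AttributeError) → 'R' (after the try/except). Output: MDWR

Answer: MDWR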